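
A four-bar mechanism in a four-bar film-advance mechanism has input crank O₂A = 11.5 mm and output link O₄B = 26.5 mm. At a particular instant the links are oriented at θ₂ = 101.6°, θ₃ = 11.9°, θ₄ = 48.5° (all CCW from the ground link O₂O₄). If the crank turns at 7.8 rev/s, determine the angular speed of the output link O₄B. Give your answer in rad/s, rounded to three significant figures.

35.7

ω₂ = 49.01 rad/s (from 7.8 rev/s).
Differentiating the loop-closure r₂e^{iθ₂}+r₃e^{iθ₃}=r₁+r₄e^{iθ₄} gives r₂ω₂e^{iθ₂}+r₃ω₃e^{iθ₃}=r₄ω₄e^{iθ₄}.
Eliminating the other unknown: ω₄ = r₂ω₂ sin(θ₂−θ₃) / [r₄ sin(θ₄−θ₃)].
Numerator sine = +0.99999; denominator sine = +0.59622.
Result = 0.0115·49.01·(+0.99999) / (0.0265·(+0.59622)) = +35.671 rad/s; magnitude 35.671 rad/s.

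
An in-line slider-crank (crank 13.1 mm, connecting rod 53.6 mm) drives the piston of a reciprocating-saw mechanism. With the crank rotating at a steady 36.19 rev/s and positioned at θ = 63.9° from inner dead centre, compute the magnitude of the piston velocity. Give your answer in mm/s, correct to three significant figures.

ω = 2π·36.2 = 227.4 rad/s
For an in-line slider-crank, x = r cosθ + √(L² − r² sin²θ), so v = −rω sinθ·[1 + r cosθ/√(L² − r² sin²θ)].
With r = 0.0131 m, L = 0.0536 m, θ = 63.9°: √(L² − r² sin²θ) = 0.052293 m.
v = −0.0131·227.4·0.89803·[1 + 0.0131·0.43994/0.052293] = -2.9698 m/s.
|v| = 2.9698 m/s = 2969.8 mm/s.

2970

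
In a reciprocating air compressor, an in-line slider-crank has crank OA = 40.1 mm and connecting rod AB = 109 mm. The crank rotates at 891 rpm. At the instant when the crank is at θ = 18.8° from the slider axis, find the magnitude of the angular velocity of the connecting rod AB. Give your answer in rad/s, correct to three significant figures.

32.7

ω = 93.31 rad/s (converted from 891 rpm).
The rod makes angle φ with the slider axis where L sinφ = r sinθ; differentiating, L cosφ·φ̇ = r ω cosθ.
L cosφ = √(L² − r² sin²θ) = 0.10823 m.
|ω_rod| = r ω |cosθ| / √(L² − r² sin²θ) = 0.0401·93.31·0.94665/0.10823 = 32.726 rad/s.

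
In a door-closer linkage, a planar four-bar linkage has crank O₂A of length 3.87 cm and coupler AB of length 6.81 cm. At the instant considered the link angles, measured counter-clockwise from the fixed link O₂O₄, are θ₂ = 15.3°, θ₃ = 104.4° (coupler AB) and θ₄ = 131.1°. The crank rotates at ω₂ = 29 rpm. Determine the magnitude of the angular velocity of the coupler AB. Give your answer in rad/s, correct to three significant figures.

3.46

ω₂ = 3.037 rad/s (from 29 rpm).
Differentiating the loop-closure r₂e^{iθ₂}+r₃e^{iθ₃}=r₁+r₄e^{iθ₄} gives r₂ω₂e^{iθ₂}+r₃ω₃e^{iθ₃}=r₄ω₄e^{iθ₄}.
Eliminating the other unknown: ω₃ = r₂ω₂ sin(θ₄−θ₂) / [r₃ sin(θ₃−θ₄)].
Numerator sine = +0.90032; denominator sine = -0.44932.
Result = 0.0387·3.037·(+0.90032) / (0.0681·(-0.44932)) = -3.4581 rad/s; magnitude 3.4581 rad/s.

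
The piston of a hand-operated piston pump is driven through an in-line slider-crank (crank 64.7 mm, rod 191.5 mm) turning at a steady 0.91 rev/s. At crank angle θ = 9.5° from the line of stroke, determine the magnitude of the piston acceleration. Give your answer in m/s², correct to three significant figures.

2.77

ω = 2π·0.91 = 5.718 rad/s
x(θ) = r cosθ + √(L² − r² sin²θ); with ω constant, a = ω²·d²x/dθ².
d²x/dθ² = −r cosθ − r²(cos2θ)/√u − r⁴ sin²2θ/(4u^{3/2}),  u = L² − r² sin²θ = 0.0365582 m².
Substituting r = 0.0647 m, L = 0.1915 m, θ = 9.5°: d²x/dθ² = -0.08458 m.
a = ω²·d²x/dθ² = (5.718)²·(-0.08458) = -2.7651 m/s²;  |a| = 2.7651 m/s².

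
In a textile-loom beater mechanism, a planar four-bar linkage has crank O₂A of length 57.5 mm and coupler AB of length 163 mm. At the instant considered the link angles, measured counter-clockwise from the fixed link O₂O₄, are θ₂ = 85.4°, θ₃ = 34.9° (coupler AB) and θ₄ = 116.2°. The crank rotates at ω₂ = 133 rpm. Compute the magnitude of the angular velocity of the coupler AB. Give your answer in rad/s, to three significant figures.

ω₂ = 13.93 rad/s (from 133 rpm).
Differentiating the loop-closure r₂e^{iθ₂}+r₃e^{iθ₃}=r₁+r₄e^{iθ₄} gives r₂ω₂e^{iθ₂}+r₃ω₃e^{iθ₃}=r₄ω₄e^{iθ₄}.
Eliminating the other unknown: ω₃ = r₂ω₂ sin(θ₄−θ₂) / [r₃ sin(θ₃−θ₄)].
Numerator sine = +0.51204; denominator sine = -0.98849.
Result = 0.0575·13.93·(+0.51204) / (0.163·(-0.98849)) = -2.545 rad/s; magnitude 2.545 rad/s.

2.55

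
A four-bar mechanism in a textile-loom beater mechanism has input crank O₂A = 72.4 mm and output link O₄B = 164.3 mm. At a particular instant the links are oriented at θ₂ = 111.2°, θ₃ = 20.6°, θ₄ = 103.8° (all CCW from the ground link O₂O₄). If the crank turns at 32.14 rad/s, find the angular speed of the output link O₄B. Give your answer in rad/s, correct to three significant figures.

14.3

ω₂ = 32.14 rad/s
Differentiating the loop-closure r₂e^{iθ₂}+r₃e^{iθ₃}=r₁+r₄e^{iθ₄} gives r₂ω₂e^{iθ₂}+r₃ω₃e^{iθ₃}=r₄ω₄e^{iθ₄}.
Eliminating the other unknown: ω₄ = r₂ω₂ sin(θ₂−θ₃) / [r₄ sin(θ₄−θ₃)].
Numerator sine = +0.99995; denominator sine = +0.99297.
Result = 0.0724·32.14·(+0.99995) / (0.1643·(+0.99297)) = +14.262 rad/s; magnitude 14.262 rad/s.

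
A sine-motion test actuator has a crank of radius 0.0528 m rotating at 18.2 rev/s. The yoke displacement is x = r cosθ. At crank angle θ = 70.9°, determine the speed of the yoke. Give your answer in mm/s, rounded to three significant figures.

ω = 114.4 rad/s (from 18.2 rev/s).
x = r cosθ ⇒ ẋ = −rω sinθ.
|v| = rω|sinθ| = 0.0528·114.4·|sin 70.9°| = 5.7055 m/s = 5705.5 mm/s.

5710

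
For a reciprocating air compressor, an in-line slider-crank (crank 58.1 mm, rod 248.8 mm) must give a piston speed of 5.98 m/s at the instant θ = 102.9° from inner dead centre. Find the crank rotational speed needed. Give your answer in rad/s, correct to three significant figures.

For an in-line slider-crank, |v_piston| = rω|sinθ|·[1 + r cosθ/√(L² − r² sin²θ)].
With r = 0.0581 m, L = 0.2488 m, θ = 102.9°: the bracketed kinematic factor |dx/dθ| = 0.053602 m.
ω = v/|dx/dθ| = 5.98/0.053602 = 111.56 rad/s.

112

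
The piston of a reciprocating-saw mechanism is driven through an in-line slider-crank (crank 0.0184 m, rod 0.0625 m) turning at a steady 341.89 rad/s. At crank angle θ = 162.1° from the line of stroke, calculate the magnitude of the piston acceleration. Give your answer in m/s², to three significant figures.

1530

ω = 341.9 rad/s
x(θ) = r cosθ + √(L² − r² sin²θ); with ω constant, a = ω²·d²x/dθ².
d²x/dθ² = −r cosθ − r²(cos2θ)/√u − r⁴ sin²2θ/(4u^{3/2}),  u = L² − r² sin²θ = 0.00387427 m².
Substituting r = 0.0184 m, L = 0.0625 m, θ = 162.1°: d²x/dθ² = +0.013057 m.
a = ω²·d²x/dθ² = (341.9)²·(+0.013057) = +1526.2 m/s²;  |a| = 1526.2 m/s².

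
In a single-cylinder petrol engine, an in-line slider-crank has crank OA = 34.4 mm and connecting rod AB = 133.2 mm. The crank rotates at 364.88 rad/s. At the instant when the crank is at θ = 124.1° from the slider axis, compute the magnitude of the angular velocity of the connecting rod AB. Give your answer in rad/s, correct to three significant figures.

ω = 364.9 rad/s
The rod makes angle φ with the slider axis where L sinφ = r sinθ; differentiating, L cosφ·φ̇ = r ω cosθ.
L cosφ = √(L² − r² sin²θ) = 0.13012 m.
|ω_rod| = r ω |cosθ| / √(L² − r² sin²θ) = 0.0344·364.9·0.56064/0.13012 = 54.082 rad/s.

54.1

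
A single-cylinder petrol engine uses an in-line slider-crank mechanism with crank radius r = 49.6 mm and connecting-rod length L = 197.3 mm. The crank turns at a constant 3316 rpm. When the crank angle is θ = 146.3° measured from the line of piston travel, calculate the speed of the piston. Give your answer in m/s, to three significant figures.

ω = 2π·3316/60 = 347.3 rad/s
For an in-line slider-crank, x = r cosθ + √(L² − r² sin²θ), so v = −rω sinθ·[1 + r cosθ/√(L² − r² sin²θ)].
With r = 0.0496 m, L = 0.1973 m, θ = 146.3°: √(L² − r² sin²θ) = 0.19537 m.
v = −0.0496·347.3·0.55484·[1 + 0.0496·-0.83195/0.19537] = -7.538 m/s.
|v| = 7.538 m/s.

7.54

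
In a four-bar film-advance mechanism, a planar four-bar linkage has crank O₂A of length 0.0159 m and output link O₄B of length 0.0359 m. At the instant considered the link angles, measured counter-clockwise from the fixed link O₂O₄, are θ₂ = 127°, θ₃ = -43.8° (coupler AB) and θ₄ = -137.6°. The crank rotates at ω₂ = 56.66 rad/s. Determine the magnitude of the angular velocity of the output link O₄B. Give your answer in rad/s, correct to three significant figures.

ω₂ = 56.66 rad/s
Differentiating the loop-closure r₂e^{iθ₂}+r₃e^{iθ₃}=r₁+r₄e^{iθ₄} gives r₂ω₂e^{iθ₂}+r₃ω₃e^{iθ₃}=r₄ω₄e^{iθ₄}.
Eliminating the other unknown: ω₄ = r₂ω₂ sin(θ₂−θ₃) / [r₄ sin(θ₄−θ₃)].
Numerator sine = +0.15988; denominator sine = -0.99780.
Result = 0.0159·56.66·(+0.15988) / (0.0359·(-0.99780)) = -4.021 rad/s; magnitude 4.021 rad/s.

4.02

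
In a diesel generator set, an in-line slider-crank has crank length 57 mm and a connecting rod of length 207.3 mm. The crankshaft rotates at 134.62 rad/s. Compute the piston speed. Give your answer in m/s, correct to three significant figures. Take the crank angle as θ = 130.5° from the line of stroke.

4.77

ω = 134.6 rad/s
For an in-line slider-crank, x = r cosθ + √(L² − r² sin²θ), so v = −rω sinθ·[1 + r cosθ/√(L² − r² sin²θ)].
With r = 0.057 m, L = 0.2073 m, θ = 130.5°: √(L² − r² sin²θ) = 0.20272 m.
v = −0.057·134.6·0.76041·[1 + 0.057·-0.64945/0.20272] = -4.7693 m/s.
|v| = 4.7693 m/s.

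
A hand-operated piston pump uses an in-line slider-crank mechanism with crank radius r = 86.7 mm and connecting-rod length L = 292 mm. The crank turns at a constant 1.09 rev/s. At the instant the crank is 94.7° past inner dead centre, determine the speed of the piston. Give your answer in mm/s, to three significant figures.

ω = 2π·1.09 = 6.849 rad/s
For an in-line slider-crank, x = r cosθ + √(L² − r² sin²θ), so v = −rω sinθ·[1 + r cosθ/√(L² − r² sin²θ)].
With r = 0.0867 m, L = 0.292 m, θ = 94.7°: √(L² − r² sin²θ) = 0.27892 m.
v = −0.0867·6.849·0.99664·[1 + 0.0867·-0.08194/0.27892] = -0.57671 m/s.
|v| = 0.57671 m/s = 576.71 mm/s.

577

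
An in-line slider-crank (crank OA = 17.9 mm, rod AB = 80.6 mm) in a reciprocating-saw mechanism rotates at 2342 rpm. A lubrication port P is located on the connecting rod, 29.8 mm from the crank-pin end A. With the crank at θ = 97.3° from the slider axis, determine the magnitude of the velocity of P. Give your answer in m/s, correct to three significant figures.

4.32

ω = 245.3 rad/s.  Crank-pin speed |V_A| = rω = 4.39 m/s, perpendicular to OA.
Rod angle: sinφ = −(r/L) sinθ ⇒ φ = -12.726°; ω_rod = −rω cosθ/√(L²−r²sin²θ) = +7.0951 rad/s.
V_P = V_A + ω_rod × AP, with AP = 0.0298 m along the rod.
Components: V_Px = −rω sinθ − a·ω_rod·sinφ = -4.3079 m/s;  V_Py = rω cosθ + a·ω_rod·cosφ = -0.35158 m/s.
|V_P| = √(V_Px² + V_Py²) = 4.3222 m/s.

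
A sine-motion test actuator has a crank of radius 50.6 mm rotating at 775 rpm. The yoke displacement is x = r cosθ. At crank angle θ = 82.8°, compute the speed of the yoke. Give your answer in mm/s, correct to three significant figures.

ω = 81.16 rad/s (from 775 rpm).
x = r cosθ ⇒ ẋ = −rω sinθ.
|v| = rω|sinθ| = 0.0506·81.16·|sin 82.8°| = 4.0742 m/s = 4074.2 mm/s.

4070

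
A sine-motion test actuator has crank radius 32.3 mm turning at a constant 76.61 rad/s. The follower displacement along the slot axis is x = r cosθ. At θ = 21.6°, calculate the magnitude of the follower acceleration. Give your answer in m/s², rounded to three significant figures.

176

ω = 76.61 rad/s
x = r cosθ ⇒ ẍ = −rω² cosθ (ω constant).
|a| = rω²|cosθ| = 0.0323·(76.61)²·|cos 21.6°| = 176.26 m/s².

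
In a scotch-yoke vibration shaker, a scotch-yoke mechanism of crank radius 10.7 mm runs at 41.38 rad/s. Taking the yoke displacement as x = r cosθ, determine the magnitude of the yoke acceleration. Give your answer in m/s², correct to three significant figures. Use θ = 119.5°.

9.02

ω = 41.38 rad/s
x = r cosθ ⇒ ẍ = −rω² cosθ (ω constant).
|a| = rω²|cosθ| = 0.0107·(41.38)²·|cos 119.5°| = 9.022 m/s².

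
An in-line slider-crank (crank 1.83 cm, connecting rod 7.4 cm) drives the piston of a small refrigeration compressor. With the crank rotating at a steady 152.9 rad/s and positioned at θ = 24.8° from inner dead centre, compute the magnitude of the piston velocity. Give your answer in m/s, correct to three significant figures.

ω = 152.9 rad/s
For an in-line slider-crank, x = r cosθ + √(L² − r² sin²θ), so v = −rω sinθ·[1 + r cosθ/√(L² − r² sin²θ)].
With r = 0.0183 m, L = 0.074 m, θ = 24.8°: √(L² − r² sin²θ) = 0.073601 m.
v = −0.0183·152.9·0.41945·[1 + 0.0183·0.90778/0.073601] = -1.4386 m/s.
|v| = 1.4386 m/s.

1.44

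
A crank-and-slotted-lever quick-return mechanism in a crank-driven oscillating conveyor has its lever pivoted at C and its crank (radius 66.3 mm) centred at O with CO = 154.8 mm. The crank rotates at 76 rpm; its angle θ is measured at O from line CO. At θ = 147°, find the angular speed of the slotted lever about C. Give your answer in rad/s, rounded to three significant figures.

3.01

ω = 7.959 rad/s (from 76 rpm).
Crank pin A relative to C: A = (d + r cosθ, r sinθ); lever angle φ = atan2(r sinθ, d + r cosθ).
Differentiating tanφ: φ̇ = rω(d cosθ + r)/(d² + r² + 2dr cosθ).
d² + r² + 2dr cosθ = |CA|² = 0.0111438 m²;  d cosθ + r = -0.063526 m.
|ω_lever| = |0.0663·7.959·-0.063526| / 0.0111438 = 3.008 rad/s.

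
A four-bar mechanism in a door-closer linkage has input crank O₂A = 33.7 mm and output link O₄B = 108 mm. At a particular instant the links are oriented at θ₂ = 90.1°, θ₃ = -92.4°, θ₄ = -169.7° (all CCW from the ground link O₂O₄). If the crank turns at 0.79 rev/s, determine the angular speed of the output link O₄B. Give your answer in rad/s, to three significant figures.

ω₂ = 4.964 rad/s (from 0.79 rev/s).
Differentiating the loop-closure r₂e^{iθ₂}+r₃e^{iθ₃}=r₁+r₄e^{iθ₄} gives r₂ω₂e^{iθ₂}+r₃ω₃e^{iθ₃}=r₄ω₄e^{iθ₄}.
Eliminating the other unknown: ω₄ = r₂ω₂ sin(θ₂−θ₃) / [r₄ sin(θ₄−θ₃)].
Numerator sine = -0.04362; denominator sine = -0.97553.
Result = 0.0337·4.964·(-0.04362) / (0.108·(-0.97553)) = +0.069255 rad/s; magnitude 0.069255 rad/s.

0.0693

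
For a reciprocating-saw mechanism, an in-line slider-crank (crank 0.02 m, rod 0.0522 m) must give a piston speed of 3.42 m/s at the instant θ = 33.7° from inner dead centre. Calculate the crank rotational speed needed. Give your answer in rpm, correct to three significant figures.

2220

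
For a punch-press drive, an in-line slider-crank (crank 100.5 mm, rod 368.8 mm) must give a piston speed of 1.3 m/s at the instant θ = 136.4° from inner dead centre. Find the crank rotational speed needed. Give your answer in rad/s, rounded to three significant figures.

For an in-line slider-crank, |v_piston| = rω|sinθ|·[1 + r cosθ/√(L² − r² sin²θ)].
With r = 0.1005 m, L = 0.3688 m, θ = 136.4°: the bracketed kinematic factor |dx/dθ| = 0.055382 m.
ω = v/|dx/dθ| = 1.3/0.055382 = 23.473 rad/s.

23.5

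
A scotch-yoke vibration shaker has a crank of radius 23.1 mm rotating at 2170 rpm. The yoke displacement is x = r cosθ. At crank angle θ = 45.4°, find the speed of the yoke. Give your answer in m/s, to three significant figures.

3.74

ω = 227.2 rad/s (from 2170 rpm).
x = r cosθ ⇒ ẋ = −rω sinθ.
|v| = rω|sinθ| = 0.0231·227.2·|sin 45.4°| = 3.7376 m/s.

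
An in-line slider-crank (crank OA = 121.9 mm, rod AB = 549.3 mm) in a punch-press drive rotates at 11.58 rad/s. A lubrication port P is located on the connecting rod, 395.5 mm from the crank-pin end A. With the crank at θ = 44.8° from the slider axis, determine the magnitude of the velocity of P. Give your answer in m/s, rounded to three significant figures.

ω = 11.58 rad/s.  Crank-pin speed |V_A| = rω = 1.4116 m/s, perpendicular to OA.
Rod angle: sinφ = −(r/L) sinθ ⇒ φ = -8.996°; ω_rod = −rω cosθ/√(L²−r²sin²θ) = -1.8462 rad/s.
V_P = V_A + ω_rod × AP, with AP = 0.3955 m along the rod.
Components: V_Px = −rω sinθ − a·ω_rod·sinφ = -1.1088 m/s;  V_Py = rω cosθ + a·ω_rod·cosφ = +0.28045 m/s.
|V_P| = √(V_Px² + V_Py²) = 1.1438 m/s.

1.14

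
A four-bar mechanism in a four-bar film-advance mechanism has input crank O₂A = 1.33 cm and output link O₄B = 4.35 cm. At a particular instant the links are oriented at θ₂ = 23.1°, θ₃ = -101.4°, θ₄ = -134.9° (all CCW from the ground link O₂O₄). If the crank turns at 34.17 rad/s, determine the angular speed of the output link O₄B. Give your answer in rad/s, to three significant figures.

ω₂ = 34.17 rad/s
Differentiating the loop-closure r₂e^{iθ₂}+r₃e^{iθ₃}=r₁+r₄e^{iθ₄} gives r₂ω₂e^{iθ₂}+r₃ω₃e^{iθ₃}=r₄ω₄e^{iθ₄}.
Eliminating the other unknown: ω₄ = r₂ω₂ sin(θ₂−θ₃) / [r₄ sin(θ₄−θ₃)].
Numerator sine = +0.82413; denominator sine = -0.55194.
Result = 0.0133·34.17·(+0.82413) / (0.0435·(-0.55194)) = -15.6 rad/s; magnitude 15.6 rad/s.

15.6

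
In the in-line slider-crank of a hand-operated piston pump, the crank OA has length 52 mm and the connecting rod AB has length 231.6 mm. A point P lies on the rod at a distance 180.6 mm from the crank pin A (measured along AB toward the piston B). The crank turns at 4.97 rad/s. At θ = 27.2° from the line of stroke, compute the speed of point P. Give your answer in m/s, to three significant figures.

ω = 4.97 rad/s.  Crank-pin speed |V_A| = rω = 0.25844 m/s, perpendicular to OA.
Rod angle: sinφ = −(r/L) sinθ ⇒ φ = -5.891°; ω_rod = −rω cosθ/√(L²−r²sin²θ) = -0.99776 rad/s.
V_P = V_A + ω_rod × AP, with AP = 0.1806 m along the rod.
Components: V_Px = −rω sinθ − a·ω_rod·sinφ = -0.13663 m/s;  V_Py = rω cosθ + a·ω_rod·cosφ = +0.050617 m/s.
|V_P| = √(V_Px² + V_Py²) = 0.1457 m/s.

0.146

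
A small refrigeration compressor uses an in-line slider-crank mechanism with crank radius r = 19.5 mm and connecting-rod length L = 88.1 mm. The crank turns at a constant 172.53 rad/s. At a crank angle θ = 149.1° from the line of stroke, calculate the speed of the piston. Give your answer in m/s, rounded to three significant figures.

ω = 172.5 rad/s
For an in-line slider-crank, x = r cosθ + √(L² − r² sin²θ), so v = −rω sinθ·[1 + r cosθ/√(L² − r² sin²θ)].
With r = 0.0195 m, L = 0.0881 m, θ = 149.1°: √(L² − r² sin²θ) = 0.087529 m.
v = −0.0195·172.5·0.51354·[1 + 0.0195·-0.85806/0.087529] = -1.3974 m/s.
|v| = 1.3974 m/s.

1.40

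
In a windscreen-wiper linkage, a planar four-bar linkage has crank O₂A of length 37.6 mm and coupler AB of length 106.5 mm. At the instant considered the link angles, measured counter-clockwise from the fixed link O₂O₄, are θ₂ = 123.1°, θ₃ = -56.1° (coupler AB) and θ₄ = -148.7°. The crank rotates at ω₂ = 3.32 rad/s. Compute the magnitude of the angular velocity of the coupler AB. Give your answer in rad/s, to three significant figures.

1.17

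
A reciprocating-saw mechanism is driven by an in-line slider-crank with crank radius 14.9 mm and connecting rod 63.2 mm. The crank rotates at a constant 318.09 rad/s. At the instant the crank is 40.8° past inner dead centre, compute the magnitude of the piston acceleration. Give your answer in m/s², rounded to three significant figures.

ω = 318.1 rad/s
x(θ) = r cosθ + √(L² − r² sin²θ); with ω constant, a = ω²·d²x/dθ².
d²x/dθ² = −r cosθ − r²(cos2θ)/√u − r⁴ sin²2θ/(4u^{3/2}),  u = L² − r² sin²θ = 0.00389945 m².
Substituting r = 0.0149 m, L = 0.0632 m, θ = 40.8°: d²x/dθ² = -0.011848 m.
a = ω²·d²x/dθ² = (318.1)²·(-0.011848) = -1198.8 m/s²;  |a| = 1198.8 m/s².

1200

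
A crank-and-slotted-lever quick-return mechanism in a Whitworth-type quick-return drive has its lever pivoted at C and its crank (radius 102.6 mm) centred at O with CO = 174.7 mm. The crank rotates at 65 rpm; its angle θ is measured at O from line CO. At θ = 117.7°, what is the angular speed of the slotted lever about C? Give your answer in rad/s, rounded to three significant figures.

ω = 6.807 rad/s (from 65 rpm).
Crank pin A relative to C: A = (d + r cosθ, r sinθ); lever angle φ = atan2(r sinθ, d + r cosθ).
Differentiating tanφ: φ̇ = rω(d cosθ + r)/(d² + r² + 2dr cosθ).
d² + r² + 2dr cosθ = |CA|² = 0.024383 m²;  d cosθ + r = +0.021392 m.
|ω_lever| = |0.1026·6.807·+0.021392| / 0.024383 = 0.61271 rad/s.

0.613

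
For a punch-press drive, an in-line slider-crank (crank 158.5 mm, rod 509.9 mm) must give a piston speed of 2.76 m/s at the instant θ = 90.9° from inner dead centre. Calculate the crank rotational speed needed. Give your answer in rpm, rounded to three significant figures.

167

For an in-line slider-crank, |v_piston| = rω|sinθ|·[1 + r cosθ/√(L² − r² sin²θ)].
With r = 0.1585 m, L = 0.5099 m, θ = 90.9°: the bracketed kinematic factor |dx/dθ| = 0.15767 m.
ω = v/|dx/dθ| = 2.76/0.15767 = 17.505 rad/s.
N = 60ω/(2π) = 167.16 rpm.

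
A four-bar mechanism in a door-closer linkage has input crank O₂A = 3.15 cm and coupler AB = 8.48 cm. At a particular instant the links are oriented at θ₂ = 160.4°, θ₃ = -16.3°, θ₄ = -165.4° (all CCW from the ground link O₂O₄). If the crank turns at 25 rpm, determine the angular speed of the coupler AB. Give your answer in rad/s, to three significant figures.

1.06

ω₂ = 2.618 rad/s (from 25 rpm).
Differentiating the loop-closure r₂e^{iθ₂}+r₃e^{iθ₃}=r₁+r₄e^{iθ₄} gives r₂ω₂e^{iθ₂}+r₃ω₃e^{iθ₃}=r₄ω₄e^{iθ₄}.
Eliminating the other unknown: ω₃ = r₂ω₂ sin(θ₄−θ₂) / [r₃ sin(θ₃−θ₄)].
Numerator sine = +0.56208; denominator sine = +0.51354.
Result = 0.0315·2.618·(+0.56208) / (0.0848·(+0.51354)) = +1.0644 rad/s; magnitude 1.0644 rad/s.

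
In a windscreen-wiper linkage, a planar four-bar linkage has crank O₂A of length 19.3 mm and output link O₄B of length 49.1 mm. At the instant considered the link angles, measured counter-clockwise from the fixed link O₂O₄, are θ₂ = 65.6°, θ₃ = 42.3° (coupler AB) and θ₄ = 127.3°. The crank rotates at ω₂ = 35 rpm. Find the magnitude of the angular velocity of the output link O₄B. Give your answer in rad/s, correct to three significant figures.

0.572

ω₂ = 3.665 rad/s (from 35 rpm).
Differentiating the loop-closure r₂e^{iθ₂}+r₃e^{iθ₃}=r₁+r₄e^{iθ₄} gives r₂ω₂e^{iθ₂}+r₃ω₃e^{iθ₃}=r₄ω₄e^{iθ₄}.
Eliminating the other unknown: ω₄ = r₂ω₂ sin(θ₂−θ₃) / [r₄ sin(θ₄−θ₃)].
Numerator sine = +0.39555; denominator sine = +0.99619.
Result = 0.0193·3.665·(+0.39555) / (0.0491·(+0.99619)) = +0.57204 rad/s; magnitude 0.57204 rad/s.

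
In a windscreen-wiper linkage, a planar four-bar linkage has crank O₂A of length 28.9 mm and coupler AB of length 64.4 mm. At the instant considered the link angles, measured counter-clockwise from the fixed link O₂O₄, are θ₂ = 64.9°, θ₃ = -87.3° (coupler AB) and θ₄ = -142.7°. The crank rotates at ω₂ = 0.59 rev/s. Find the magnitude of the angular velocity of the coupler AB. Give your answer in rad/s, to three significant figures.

ω₂ = 3.707 rad/s (from 0.59 rev/s).
Differentiating the loop-closure r₂e^{iθ₂}+r₃e^{iθ₃}=r₁+r₄e^{iθ₄} gives r₂ω₂e^{iθ₂}+r₃ω₃e^{iθ₃}=r₄ω₄e^{iθ₄}.
Eliminating the other unknown: ω₃ = r₂ω₂ sin(θ₄−θ₂) / [r₃ sin(θ₃−θ₄)].
Numerator sine = +0.46330; denominator sine = +0.82314.
Result = 0.0289·3.707·(+0.46330) / (0.0644·(+0.82314)) = +0.93633 rad/s; magnitude 0.93633 rad/s.

0.936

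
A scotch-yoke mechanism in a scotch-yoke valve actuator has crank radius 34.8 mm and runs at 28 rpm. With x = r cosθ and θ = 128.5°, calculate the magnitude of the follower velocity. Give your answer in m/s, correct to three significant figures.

0.0799

ω = 2.932 rad/s (from 28 rpm).
x = r cosθ ⇒ ẋ = −rω sinθ.
|v| = rω|sinθ| = 0.0348·2.932·|sin 128.5°| = 0.079856 m/s.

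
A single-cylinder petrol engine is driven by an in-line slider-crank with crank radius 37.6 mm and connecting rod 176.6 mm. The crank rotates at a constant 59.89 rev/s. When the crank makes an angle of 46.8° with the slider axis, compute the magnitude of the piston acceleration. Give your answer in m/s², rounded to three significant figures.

3590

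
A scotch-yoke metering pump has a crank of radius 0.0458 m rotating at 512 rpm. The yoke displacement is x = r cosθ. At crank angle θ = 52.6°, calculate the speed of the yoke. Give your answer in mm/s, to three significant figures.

ω = 53.62 rad/s (from 512 rpm).
x = r cosθ ⇒ ẋ = −rω sinθ.
|v| = rω|sinθ| = 0.0458·53.62·|sin 52.6°| = 1.9508 m/s = 1950.8 mm/s.

1950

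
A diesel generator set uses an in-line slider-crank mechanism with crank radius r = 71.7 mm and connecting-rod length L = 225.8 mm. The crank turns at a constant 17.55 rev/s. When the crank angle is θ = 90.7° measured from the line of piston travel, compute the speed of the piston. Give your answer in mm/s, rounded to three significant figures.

7870

ω = 2π·17.6 = 110.3 rad/s
For an in-line slider-crank, x = r cosθ + √(L² − r² sin²θ), so v = −rω sinθ·[1 + r cosθ/√(L² − r² sin²θ)].
With r = 0.0717 m, L = 0.2258 m, θ = 90.7°: √(L² − r² sin²θ) = 0.21412 m.
v = −0.0717·110.3·0.99993·[1 + 0.0717·-0.01222/0.21412] = -7.8734 m/s.
|v| = 7.8734 m/s = 7873.4 mm/s.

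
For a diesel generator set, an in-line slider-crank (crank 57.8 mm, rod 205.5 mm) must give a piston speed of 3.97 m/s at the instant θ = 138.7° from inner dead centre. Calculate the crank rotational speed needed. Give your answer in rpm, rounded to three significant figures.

For an in-line slider-crank, |v_piston| = rω|sinθ|·[1 + r cosθ/√(L² − r² sin²θ)].
With r = 0.0578 m, L = 0.2055 m, θ = 138.7°: the bracketed kinematic factor |dx/dθ| = 0.029945 m.
ω = v/|dx/dθ| = 3.97/0.029945 = 132.58 rad/s.
N = 60ω/(2π) = 1266 rpm.

1270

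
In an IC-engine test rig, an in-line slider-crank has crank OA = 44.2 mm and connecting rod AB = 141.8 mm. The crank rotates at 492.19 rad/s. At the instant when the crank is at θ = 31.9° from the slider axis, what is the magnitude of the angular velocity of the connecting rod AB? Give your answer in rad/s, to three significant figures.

132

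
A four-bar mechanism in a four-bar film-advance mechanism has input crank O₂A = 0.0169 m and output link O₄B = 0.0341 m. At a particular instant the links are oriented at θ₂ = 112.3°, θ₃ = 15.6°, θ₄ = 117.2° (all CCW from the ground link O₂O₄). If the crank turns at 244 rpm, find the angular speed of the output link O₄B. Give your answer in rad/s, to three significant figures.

12.8

ω₂ = 25.55 rad/s (from 244 rpm).
Differentiating the loop-closure r₂e^{iθ₂}+r₃e^{iθ₃}=r₁+r₄e^{iθ₄} gives r₂ω₂e^{iθ₂}+r₃ω₃e^{iθ₃}=r₄ω₄e^{iθ₄}.
Eliminating the other unknown: ω₄ = r₂ω₂ sin(θ₂−θ₃) / [r₄ sin(θ₄−θ₃)].
Numerator sine = +0.99317; denominator sine = +0.97958.
Result = 0.0169·25.55·(+0.99317) / (0.0341·(+0.97958)) = +12.839 rad/s; magnitude 12.839 rad/s.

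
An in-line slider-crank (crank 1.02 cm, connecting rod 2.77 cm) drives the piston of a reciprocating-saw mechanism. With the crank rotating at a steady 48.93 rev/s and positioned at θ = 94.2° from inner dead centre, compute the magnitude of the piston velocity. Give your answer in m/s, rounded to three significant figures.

ω = 2π·48.9 = 307.4 rad/s
For an in-line slider-crank, x = r cosθ + √(L² − r² sin²θ), so v = −rω sinθ·[1 + r cosθ/√(L² − r² sin²θ)].
With r = 0.0102 m, L = 0.0277 m, θ = 94.2°: √(L² − r² sin²θ) = 0.025764 m.
v = −0.0102·307.4·0.99731·[1 + 0.0102·-0.07324/0.025764] = -3.0368 m/s.
|v| = 3.0368 m/s.

3.04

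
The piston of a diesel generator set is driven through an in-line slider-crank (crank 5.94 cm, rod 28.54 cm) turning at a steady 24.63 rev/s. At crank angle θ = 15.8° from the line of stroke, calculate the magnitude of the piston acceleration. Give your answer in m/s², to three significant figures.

ω = 2π·24.6 = 154.8 rad/s
x(θ) = r cosθ + √(L² − r² sin²θ); with ω constant, a = ω²·d²x/dθ².
d²x/dθ² = −r cosθ − r²(cos2θ)/√u − r⁴ sin²2θ/(4u^{3/2}),  u = L² − r² sin²θ = 0.0811916 m².
Substituting r = 0.0594 m, L = 0.2854 m, θ = 15.8°: d²x/dθ² = -0.067739 m.
a = ω²·d²x/dθ² = (154.8)²·(-0.067739) = -1622.3 m/s²;  |a| = 1622.3 m/s².

1620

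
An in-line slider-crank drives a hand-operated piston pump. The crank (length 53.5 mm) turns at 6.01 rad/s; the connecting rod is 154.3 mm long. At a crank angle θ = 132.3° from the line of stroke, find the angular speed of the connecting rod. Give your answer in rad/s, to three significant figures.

ω = 6.01 rad/s
The rod makes angle φ with the slider axis where L sinφ = r sinθ; differentiating, L cosφ·φ̇ = r ω cosθ.
L cosφ = √(L² − r² sin²θ) = 0.14914 m.
|ω_rod| = r ω |cosθ| / √(L² − r² sin²θ) = 0.0535·6.01·0.67301/0.14914 = 1.451 rad/s.

1.45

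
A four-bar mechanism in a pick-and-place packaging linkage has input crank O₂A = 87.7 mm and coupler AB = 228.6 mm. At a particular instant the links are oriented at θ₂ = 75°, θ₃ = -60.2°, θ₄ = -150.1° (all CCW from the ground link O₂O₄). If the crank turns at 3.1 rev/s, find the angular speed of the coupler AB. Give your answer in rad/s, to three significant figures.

5.29

ω₂ = 19.48 rad/s (from 3.1 rev/s).
Differentiating the loop-closure r₂e^{iθ₂}+r₃e^{iθ₃}=r₁+r₄e^{iθ₄} gives r₂ω₂e^{iθ₂}+r₃ω₃e^{iθ₃}=r₄ω₄e^{iθ₄}.
Eliminating the other unknown: ω₃ = r₂ω₂ sin(θ₄−θ₂) / [r₃ sin(θ₃−θ₄)].
Numerator sine = +0.70834; denominator sine = +1.00000.
Result = 0.0877·19.48·(+0.70834) / (0.2286·(+1.00000)) = +5.2931 rad/s; magnitude 5.2931 rad/s.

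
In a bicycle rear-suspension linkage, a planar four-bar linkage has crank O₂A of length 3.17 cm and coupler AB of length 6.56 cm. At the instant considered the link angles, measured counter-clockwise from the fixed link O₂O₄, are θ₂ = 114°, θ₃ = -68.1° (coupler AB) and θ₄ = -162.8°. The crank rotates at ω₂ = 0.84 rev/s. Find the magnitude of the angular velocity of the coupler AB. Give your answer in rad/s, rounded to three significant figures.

2.54

ω₂ = 5.278 rad/s (from 0.84 rev/s).
Differentiating the loop-closure r₂e^{iθ₂}+r₃e^{iθ₃}=r₁+r₄e^{iθ₄} gives r₂ω₂e^{iθ₂}+r₃ω₃e^{iθ₃}=r₄ω₄e^{iθ₄}.
Eliminating the other unknown: ω₃ = r₂ω₂ sin(θ₄−θ₂) / [r₃ sin(θ₃−θ₄)].
Numerator sine = +0.99297; denominator sine = +0.99664.
Result = 0.0317·5.278·(+0.99297) / (0.0656·(+0.99664)) = +2.541 rad/s; magnitude 2.541 rad/s.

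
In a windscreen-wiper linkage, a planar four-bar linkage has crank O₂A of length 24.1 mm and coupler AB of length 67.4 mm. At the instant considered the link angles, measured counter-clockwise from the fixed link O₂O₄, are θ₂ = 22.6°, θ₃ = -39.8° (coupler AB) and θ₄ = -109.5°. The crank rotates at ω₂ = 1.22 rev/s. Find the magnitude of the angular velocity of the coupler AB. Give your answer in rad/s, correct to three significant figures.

ω₂ = 7.665 rad/s (from 1.22 rev/s).
Differentiating the loop-closure r₂e^{iθ₂}+r₃e^{iθ₃}=r₁+r₄e^{iθ₄} gives r₂ω₂e^{iθ₂}+r₃ω₃e^{iθ₃}=r₄ω₄e^{iθ₄}.
Eliminating the other unknown: ω₃ = r₂ω₂ sin(θ₄−θ₂) / [r₃ sin(θ₃−θ₄)].
Numerator sine = -0.74198; denominator sine = +0.93789.
Result = 0.0241·7.665·(-0.74198) / (0.0674·(+0.93789)) = -2.1684 rad/s; magnitude 2.1684 rad/s.

2.17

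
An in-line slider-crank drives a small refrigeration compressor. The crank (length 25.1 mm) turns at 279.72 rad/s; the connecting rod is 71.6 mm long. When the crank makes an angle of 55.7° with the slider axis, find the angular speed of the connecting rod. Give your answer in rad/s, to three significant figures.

57.7

ω = 279.7 rad/s
The rod makes angle φ with the slider axis where L sinφ = r sinθ; differentiating, L cosφ·φ̇ = r ω cosθ.
L cosφ = √(L² − r² sin²θ) = 0.068532 m.
|ω_rod| = r ω |cosθ| / √(L² − r² sin²θ) = 0.0251·279.7·0.56353/0.068532 = 57.732 rad/s.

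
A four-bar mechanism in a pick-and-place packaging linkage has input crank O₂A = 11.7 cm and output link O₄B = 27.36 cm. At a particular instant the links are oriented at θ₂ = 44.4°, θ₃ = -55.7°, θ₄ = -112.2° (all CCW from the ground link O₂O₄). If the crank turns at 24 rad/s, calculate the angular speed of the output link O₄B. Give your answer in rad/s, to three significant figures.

12.1

ω₂ = 24 rad/s
Differentiating the loop-closure r₂e^{iθ₂}+r₃e^{iθ₃}=r₁+r₄e^{iθ₄} gives r₂ω₂e^{iθ₂}+r₃ω₃e^{iθ₃}=r₄ω₄e^{iθ₄}.
Eliminating the other unknown: ω₄ = r₂ω₂ sin(θ₂−θ₃) / [r₄ sin(θ₄−θ₃)].
Numerator sine = +0.98450; denominator sine = -0.83389.
Result = 0.117·24·(+0.98450) / (0.2736·(-0.83389)) = -12.117 rad/s; magnitude 12.117 rad/s.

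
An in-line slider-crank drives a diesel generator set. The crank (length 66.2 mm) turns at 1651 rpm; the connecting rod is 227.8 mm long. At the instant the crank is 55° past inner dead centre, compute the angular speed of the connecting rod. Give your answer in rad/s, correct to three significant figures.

29.7

ω = 172.9 rad/s (converted from 1651 rpm).
The rod makes angle φ with the slider axis where L sinφ = r sinθ; differentiating, L cosφ·φ̇ = r ω cosθ.
L cosφ = √(L² − r² sin²θ) = 0.22125 m.
|ω_rod| = r ω |cosθ| / √(L² − r² sin²θ) = 0.0662·172.9·0.57358/0.22125 = 29.671 rad/s.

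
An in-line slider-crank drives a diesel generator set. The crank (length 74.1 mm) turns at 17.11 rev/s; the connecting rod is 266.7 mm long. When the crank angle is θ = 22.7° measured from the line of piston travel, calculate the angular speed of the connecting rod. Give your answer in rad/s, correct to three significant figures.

ω = 107.5 rad/s (converted from 17.11 rev/s).
The rod makes angle φ with the slider axis where L sinφ = r sinθ; differentiating, L cosφ·φ̇ = r ω cosθ.
L cosφ = √(L² − r² sin²θ) = 0.26516 m.
|ω_rod| = r ω |cosθ| / √(L² − r² sin²θ) = 0.0741·107.5·0.92254/0.26516 = 27.715 rad/s.

27.7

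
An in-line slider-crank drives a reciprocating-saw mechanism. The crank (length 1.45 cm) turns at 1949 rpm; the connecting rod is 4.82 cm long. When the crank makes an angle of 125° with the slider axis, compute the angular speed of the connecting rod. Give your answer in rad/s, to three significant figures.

36.3

ω = 204.1 rad/s (converted from 1949 rpm).
The rod makes angle φ with the slider axis where L sinφ = r sinθ; differentiating, L cosφ·φ̇ = r ω cosθ.
L cosφ = √(L² − r² sin²θ) = 0.046714 m.
|ω_rod| = r ω |cosθ| / √(L² − r² sin²θ) = 0.0145·204.1·0.57358/0.046714 = 36.338 rad/s.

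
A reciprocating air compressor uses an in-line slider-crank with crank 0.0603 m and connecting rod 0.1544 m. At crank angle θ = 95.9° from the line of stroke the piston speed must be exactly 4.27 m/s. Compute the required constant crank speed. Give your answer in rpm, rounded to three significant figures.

For an in-line slider-crank, |v_piston| = rω|sinθ|·[1 + r cosθ/√(L² − r² sin²θ)].
With r = 0.0603 m, L = 0.1544 m, θ = 95.9°: the bracketed kinematic factor |dx/dθ| = 0.057367 m.
ω = v/|dx/dθ| = 4.27/0.057367 = 74.432 rad/s.
N = 60ω/(2π) = 710.78 rpm.

711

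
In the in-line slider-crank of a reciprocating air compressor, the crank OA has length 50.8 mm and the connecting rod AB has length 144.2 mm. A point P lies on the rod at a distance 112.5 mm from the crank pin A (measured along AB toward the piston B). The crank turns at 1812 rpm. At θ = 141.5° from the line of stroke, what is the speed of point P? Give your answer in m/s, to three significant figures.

4.96

ω = 189.8 rad/s.  Crank-pin speed |V_A| = rω = 9.6394 m/s, perpendicular to OA.
Rod angle: sinφ = −(r/L) sinθ ⇒ φ = -12.668°; ω_rod = −rω cosθ/√(L²−r²sin²θ) = +53.621 rad/s.
V_P = V_A + ω_rod × AP, with AP = 0.1125 m along the rod.
Components: V_Px = −rω sinθ − a·ω_rod·sinφ = -4.6778 m/s;  V_Py = rω cosθ + a·ω_rod·cosφ = -1.6584 m/s.
|V_P| = √(V_Px² + V_Py²) = 4.963 m/s.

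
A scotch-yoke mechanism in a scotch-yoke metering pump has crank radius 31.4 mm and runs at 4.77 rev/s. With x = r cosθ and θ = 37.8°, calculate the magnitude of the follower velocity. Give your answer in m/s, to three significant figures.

ω = 29.97 rad/s (from 4.77 rev/s).
x = r cosθ ⇒ ẋ = −rω sinθ.
|v| = rω|sinθ| = 0.0314·29.97·|sin 37.8°| = 0.5768 m/s.

0.577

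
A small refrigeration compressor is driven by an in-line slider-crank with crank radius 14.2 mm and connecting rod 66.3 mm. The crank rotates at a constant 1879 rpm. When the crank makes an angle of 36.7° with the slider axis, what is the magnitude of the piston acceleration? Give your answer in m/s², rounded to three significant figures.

476

ω = 2π·1879/60 = 196.8 rad/s
x(θ) = r cosθ + √(L² − r² sin²θ); with ω constant, a = ω²·d²x/dθ².
d²x/dθ² = −r cosθ − r²(cos2θ)/√u − r⁴ sin²2θ/(4u^{3/2}),  u = L² − r² sin²θ = 0.00432367 m².
Substituting r = 0.0142 m, L = 0.0663 m, θ = 36.7°: d²x/dθ² = -0.012294 m.
a = ω²·d²x/dθ² = (196.8)²·(-0.012294) = -476 m/s²;  |a| = 476 m/s².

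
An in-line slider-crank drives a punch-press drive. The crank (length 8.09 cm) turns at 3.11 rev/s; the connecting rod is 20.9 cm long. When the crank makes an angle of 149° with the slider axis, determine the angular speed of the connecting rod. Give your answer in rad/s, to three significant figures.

6.62

ω = 19.54 rad/s (converted from 3.11 rev/s).
The rod makes angle φ with the slider axis where L sinφ = r sinθ; differentiating, L cosφ·φ̇ = r ω cosθ.
L cosφ = √(L² − r² sin²θ) = 0.2048 m.
|ω_rod| = r ω |cosθ| / √(L² − r² sin²θ) = 0.0809·19.54·0.85717/0.2048 = 6.6163 rad/s.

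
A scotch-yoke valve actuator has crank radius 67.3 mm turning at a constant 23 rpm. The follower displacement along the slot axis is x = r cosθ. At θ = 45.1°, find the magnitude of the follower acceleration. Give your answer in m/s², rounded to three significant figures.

ω = 2.409 rad/s (from 23 rpm).
x = r cosθ ⇒ ẍ = −rω² cosθ (ω constant).
|a| = rω²|cosθ| = 0.0673·(2.409)²·|cos 45.1°| = 0.27558 m/s².

0.276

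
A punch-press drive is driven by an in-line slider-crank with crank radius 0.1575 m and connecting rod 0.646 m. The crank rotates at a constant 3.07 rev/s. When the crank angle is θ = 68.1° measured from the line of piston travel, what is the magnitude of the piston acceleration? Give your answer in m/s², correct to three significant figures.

11.4

ω = 2π·3.07 = 19.29 rad/s
x(θ) = r cosθ + √(L² − r² sin²θ); with ω constant, a = ω²·d²x/dθ².
d²x/dθ² = −r cosθ − r²(cos2θ)/√u − r⁴ sin²2θ/(4u^{3/2}),  u = L² − r² sin²θ = 0.395961 m².
Substituting r = 0.1575 m, L = 0.646 m, θ = 68.1°: d²x/dθ² = -0.030588 m.
a = ω²·d²x/dθ² = (19.29)²·(-0.030588) = -11.381 m/s²;  |a| = 11.381 m/s².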